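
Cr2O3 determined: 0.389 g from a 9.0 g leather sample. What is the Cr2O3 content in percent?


Cr2O3% = 0.389 / 9.0 x 100
Cr2O3% = 4.32%


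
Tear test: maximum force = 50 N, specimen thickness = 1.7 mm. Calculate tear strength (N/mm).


Tear strength = force / thickness
Tear = 50 / 1.7 = 29.4 N/mm


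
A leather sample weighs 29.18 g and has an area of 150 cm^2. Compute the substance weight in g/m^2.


Substance weight = mass / area x 10000
SW = 29.18 / 150 x 10000
SW = 1945.3 g/m^2


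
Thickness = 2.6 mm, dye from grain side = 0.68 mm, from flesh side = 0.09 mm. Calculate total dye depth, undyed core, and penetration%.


Total dyed = 0.77 mm
Undyed core = 1.83 mm
Penetration = 29.6%

Total dyed = 0.68 + 0.09 = 0.77 mm
Undyed core = 2.6 - 0.77 = 1.83 mm
Penetration = 0.77 / 2.6 x 100 = 29.6%


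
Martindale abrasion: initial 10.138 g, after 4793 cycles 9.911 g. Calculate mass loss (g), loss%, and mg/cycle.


Loss = 10.138 - 9.911 = 0.227 g
Loss% = 0.227 / 10.138 x 100 = 2.24%
Rate = 0.227 / 4793 x 1000 = 0.047 mg/cycle


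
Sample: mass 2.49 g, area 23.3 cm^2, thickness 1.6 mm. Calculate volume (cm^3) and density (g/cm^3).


Thickness in cm = 1.6 / 10 = 0.16 cm
Volume = 23.3 x 0.16 = 3.728 cm^3
Density = 2.49 / 3.728 = 0.668 g/cm^3


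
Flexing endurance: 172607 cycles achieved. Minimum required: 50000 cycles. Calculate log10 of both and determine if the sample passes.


Achieved: log10 = 5.24
Required: log10 = 4.70
Passes: Yes

log10(172607) = 5.24
log10(50000) = 4.70
Passes: Yes


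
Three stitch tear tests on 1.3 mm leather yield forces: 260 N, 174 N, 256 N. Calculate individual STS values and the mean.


STS1 = 200.0 N/mm
STS2 = 133.8 N/mm
STS3 = 196.9 N/mm
Mean = 176.9 N/mm


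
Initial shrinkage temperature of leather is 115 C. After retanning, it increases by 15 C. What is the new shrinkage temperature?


130 C


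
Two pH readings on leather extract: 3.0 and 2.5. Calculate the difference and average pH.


Difference = |3.0 - 2.5| = 0.5
Average = (3.0 + 2.5) / 2 = 2.75


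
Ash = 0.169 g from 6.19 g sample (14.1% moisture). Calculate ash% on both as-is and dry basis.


As-is ash = 2.73%
Dry-basis ash = 3.18%

As-is ash% = 0.169 / 6.19 x 100 = 2.73%
Dry mass = 6.19 x (100 - 14.1) / 100 = 5.31721 g
Dry-basis ash% = 0.169 / 5.31721 x 100 = 3.18%


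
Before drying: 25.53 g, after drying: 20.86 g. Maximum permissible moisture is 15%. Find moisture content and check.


MC = (25.53 - 20.86) / 25.53 x 100 = 18.3%
Maximum: 15%
Acceptable: No


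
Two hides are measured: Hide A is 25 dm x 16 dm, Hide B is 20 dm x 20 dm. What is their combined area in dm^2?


Hide A area = 25 x 16 = 400 dm^2
Hide B area = 20 x 20 = 400 dm^2
Total = 400 + 400 = 800 dm^2


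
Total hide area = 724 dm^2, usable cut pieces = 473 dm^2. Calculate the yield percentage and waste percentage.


Yield = 65.3%
Waste = 34.7%


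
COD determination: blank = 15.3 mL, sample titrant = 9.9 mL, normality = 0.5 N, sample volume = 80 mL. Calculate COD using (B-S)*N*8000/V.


COD = (15.3 - 9.9) x 0.5 x 8000 / 80
COD = 5.4 x 0.5 x 8000 / 80
COD = 270.0 mg/L


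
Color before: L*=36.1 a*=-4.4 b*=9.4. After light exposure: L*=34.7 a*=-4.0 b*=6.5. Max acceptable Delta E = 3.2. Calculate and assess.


Delta E = 3.24
Passes: No

dL = -1.4, da = 0.4, db = -2.9
dE = sqrt((-1.4)^2 + (0.4)^2 + (-2.9)^2) = 3.24
Max = 3.2
Passes: No


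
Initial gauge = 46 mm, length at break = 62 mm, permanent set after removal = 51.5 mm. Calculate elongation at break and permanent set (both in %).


Elongation at break = (62 - 46) / 46 x 100 = 34.8%
Permanent set = (51.5 - 46) / 46 x 100 = 12.0%


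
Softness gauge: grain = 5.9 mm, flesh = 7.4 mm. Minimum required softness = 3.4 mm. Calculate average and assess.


Average = (5.9 + 7.4) / 2 = 6.65 mm
Minimum = 3.4 mm
Meets requirement: Yes


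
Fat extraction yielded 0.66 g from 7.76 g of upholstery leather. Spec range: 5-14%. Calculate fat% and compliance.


Fat content = 8.5%
Compliant: Yes

Fat% = 0.66 / 7.76 x 100 = 8.5%
Spec range: 5-14%
Compliant: Yes


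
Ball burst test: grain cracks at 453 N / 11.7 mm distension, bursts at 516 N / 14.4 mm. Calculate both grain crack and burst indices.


Crack index = 453 / 11.7 = 38.7 N/mm
Burst index = 516 / 14.4 = 35.8 N/mm


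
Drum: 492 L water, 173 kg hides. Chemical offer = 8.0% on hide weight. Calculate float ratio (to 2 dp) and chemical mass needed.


Float ratio = 2.84
Chemical needed = 13.84 kg

Float ratio = 492 / 173 = 2.84
Chemical = 173 x 8.0 / 100 = 13.84 kg


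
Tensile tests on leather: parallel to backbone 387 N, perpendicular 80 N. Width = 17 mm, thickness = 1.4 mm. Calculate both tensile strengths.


Area = 17 x 1.4 = 23.8 mm^2
TS (parallel) = 387 / 23.8 = 16.26 N/mm^2
TS (perpendicular) = 80 / 23.8 = 3.36 N/mm^2


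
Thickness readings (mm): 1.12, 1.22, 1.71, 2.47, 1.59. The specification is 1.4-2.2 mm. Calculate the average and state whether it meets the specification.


Average = 1.62 mm
Within specification: Yes


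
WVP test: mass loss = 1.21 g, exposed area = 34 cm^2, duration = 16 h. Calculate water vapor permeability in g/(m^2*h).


WVP = mass_loss / (area x time) x 10000
WVP = 1.21 / (34 x 16) x 10000
WVP = 1.21 / 544 x 10000 = 22.24 g/(m^2*h)


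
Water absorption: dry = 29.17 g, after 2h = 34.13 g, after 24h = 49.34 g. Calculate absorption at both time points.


2h absorption = 17.0%
24h absorption = 69.1%

WA (2h) = (34.13 - 29.17) / 29.17 x 100 = 17.0%
WA (24h) = (49.34 - 29.17) / 29.17 x 100 = 69.1%


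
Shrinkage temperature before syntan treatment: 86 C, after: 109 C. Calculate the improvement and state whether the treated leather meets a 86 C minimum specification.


Improvement = 109 - 86 = 23 C
Spec check: 109 C >= 86 C? Yes


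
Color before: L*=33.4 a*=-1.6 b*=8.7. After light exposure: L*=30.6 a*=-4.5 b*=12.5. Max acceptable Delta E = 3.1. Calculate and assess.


dL = -2.8, da = -2.9, db = 3.8
dE = sqrt((-2.8)^2 + (-2.9)^2 + (3.8)^2) = 5.54
Max = 3.1
Passes: No


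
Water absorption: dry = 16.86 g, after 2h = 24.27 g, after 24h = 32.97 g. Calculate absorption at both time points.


WA (2h) = (24.27 - 16.86) / 16.86 x 100 = 44.0%
WA (24h) = (32.97 - 16.86) / 16.86 x 100 = 95.6%


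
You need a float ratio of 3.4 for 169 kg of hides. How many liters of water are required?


Water = hide weight x target ratio
Water = 169 x 3.4 = 574.6 L


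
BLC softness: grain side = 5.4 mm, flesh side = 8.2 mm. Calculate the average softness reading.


6.80 mm


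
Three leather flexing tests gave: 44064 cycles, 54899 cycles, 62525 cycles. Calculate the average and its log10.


Average = 53829 cycles
log10 = 4.73

Average = (44064 + 54899 + 62525) / 3 = 53829 cycles
log10(53829) = 4.73


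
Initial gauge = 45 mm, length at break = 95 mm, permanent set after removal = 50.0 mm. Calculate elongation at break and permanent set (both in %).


Elongation at break = (95 - 45) / 45 x 100 = 111.1%
Permanent set = (50.0 - 45) / 45 x 100 = 11.1%


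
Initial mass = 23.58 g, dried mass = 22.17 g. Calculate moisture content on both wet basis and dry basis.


Moisture lost = 23.58 - 22.17 = 1.41 g
Wet basis MC = 1.41 / 23.58 x 100 = 6.0%
Dry basis MC = 1.41 / 22.17 x 100 = 6.4%


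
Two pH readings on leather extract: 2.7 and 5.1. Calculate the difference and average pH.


Difference = |2.7 - 5.1| = 2.4
Average = (2.7 + 5.1) / 2 = 3.90


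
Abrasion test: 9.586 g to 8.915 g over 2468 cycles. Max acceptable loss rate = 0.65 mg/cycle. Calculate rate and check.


Loss = 9.586 - 8.915 = 0.671 g
Rate = 0.671 g / 2468 cycles x 1000 = 0.272 mg/cycle
Max = 0.65 mg/cycle
Passes: Yes


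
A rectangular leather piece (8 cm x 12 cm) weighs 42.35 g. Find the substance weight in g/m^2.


Area = 8 x 12 = 96 cm^2
SW = 42.35 / 96 x 10000 = 4411.5 g/m^2


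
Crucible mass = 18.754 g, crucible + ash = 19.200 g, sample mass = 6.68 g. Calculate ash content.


Ash mass = 19.200 - 18.754 = 0.446 g
Ash% = 0.446 / 6.68 x 100 = 6.68%


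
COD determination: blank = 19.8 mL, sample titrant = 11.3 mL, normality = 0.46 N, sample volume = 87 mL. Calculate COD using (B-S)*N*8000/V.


COD = (19.8 - 11.3) x 0.46 x 8000 / 87
COD = 8.5 x 0.46 x 8000 / 87
COD = 359.5 mg/L


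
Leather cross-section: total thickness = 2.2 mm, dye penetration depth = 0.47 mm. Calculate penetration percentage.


Penetration% = 0.47 / 2.2 x 100
Penetration = 21.4%


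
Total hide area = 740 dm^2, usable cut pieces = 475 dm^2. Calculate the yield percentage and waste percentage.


Yield = 64.2%
Waste = 35.8%

Yield = 475 / 740 x 100 = 64.2%
Waste = 740 - 475 = 265 dm^2
Waste% = 100 - 64.2 = 35.8%


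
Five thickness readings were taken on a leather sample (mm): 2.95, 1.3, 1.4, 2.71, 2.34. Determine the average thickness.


2.14 mm

Sum = 2.95 + 1.3 + 1.4 + 2.71 + 2.34 = 10.70
Average = 10.70 / 5 = 2.14 mm


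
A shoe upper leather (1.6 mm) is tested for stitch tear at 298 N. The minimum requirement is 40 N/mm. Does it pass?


STS = 186.3 N/mm
Passes: Yes


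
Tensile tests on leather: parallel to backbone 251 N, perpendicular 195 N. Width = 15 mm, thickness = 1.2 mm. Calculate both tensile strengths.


Parallel = 13.94 N/mm^2
Perpendicular = 10.83 N/mm^2


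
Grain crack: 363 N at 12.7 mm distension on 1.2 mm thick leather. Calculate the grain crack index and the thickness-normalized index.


Crack index = 363 / 12.7 = 28.6 N/mm
Normalized = 28.6 / 1.2 = 23.8 N/mm per mm


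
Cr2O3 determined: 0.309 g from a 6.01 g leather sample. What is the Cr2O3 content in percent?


Cr2O3% = 0.309 / 6.01 x 100
Cr2O3% = 5.14%


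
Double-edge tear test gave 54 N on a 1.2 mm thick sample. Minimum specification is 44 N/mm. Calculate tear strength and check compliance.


Tear strength = 45.0 N/mm
Compliant: Yes


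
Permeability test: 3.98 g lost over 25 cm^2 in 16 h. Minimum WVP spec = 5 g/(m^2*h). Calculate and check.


WVP = 99.50 g/(m^2*h)
Meets specification: Yes


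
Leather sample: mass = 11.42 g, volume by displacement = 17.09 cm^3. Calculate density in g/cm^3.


Density = mass / volume
Density = 11.42 / 17.09 = 0.668 g/cm^3


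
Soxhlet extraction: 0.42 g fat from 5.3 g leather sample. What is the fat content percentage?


Fat content = 0.42 / 5.3 x 100
Fat = 7.9%


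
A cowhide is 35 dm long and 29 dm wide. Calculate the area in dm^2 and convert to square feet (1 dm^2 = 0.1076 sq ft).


Area = 35 x 29 = 1015 dm^2
Conversion: 1015 x 0.1076 = 109.21 sq ft


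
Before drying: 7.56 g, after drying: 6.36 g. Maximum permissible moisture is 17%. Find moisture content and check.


MC = (7.56 - 6.36) / 7.56 x 100 = 15.9%
Maximum: 17%
Acceptable: Yes


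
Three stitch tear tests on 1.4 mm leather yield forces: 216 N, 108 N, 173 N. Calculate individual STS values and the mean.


STS1 = 216 / 1.4 = 154.3 N/mm
STS2 = 108 / 1.4 = 77.1 N/mm
STS3 = 173 / 1.4 = 123.6 N/mm
Mean = (154.3 + 77.1 + 123.6) / 3 = 118.3 N/mm


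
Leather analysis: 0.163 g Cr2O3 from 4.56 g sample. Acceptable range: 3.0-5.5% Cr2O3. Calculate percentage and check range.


Cr2O3% = 0.163 / 4.56 x 100 = 3.57%
Acceptable range: 3.0 to 5.5%
Within range: Yes


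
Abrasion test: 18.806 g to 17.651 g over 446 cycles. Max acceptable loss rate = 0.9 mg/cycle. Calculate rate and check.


Loss = 18.806 - 17.651 = 1.155 g
Rate = 1.155 g / 446 cycles x 1000 = 2.590 mg/cycle
Max = 0.9 mg/cycle
Passes: No


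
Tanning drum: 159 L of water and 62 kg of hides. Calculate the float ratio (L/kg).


2.6


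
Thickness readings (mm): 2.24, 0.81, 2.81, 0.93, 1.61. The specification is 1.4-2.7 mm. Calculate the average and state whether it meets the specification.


Sum = 8.40
Average = 8.40 / 5 = 1.68 mm
Specification range: 1.4 to 2.7 mm
Within spec: Yes


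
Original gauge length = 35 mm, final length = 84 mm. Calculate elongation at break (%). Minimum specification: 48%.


Elongation = 140.0%
Meets spec: Yes


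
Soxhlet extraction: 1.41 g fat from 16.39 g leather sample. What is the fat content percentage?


Fat content = 1.41 / 16.39 x 100
Fat = 8.6%


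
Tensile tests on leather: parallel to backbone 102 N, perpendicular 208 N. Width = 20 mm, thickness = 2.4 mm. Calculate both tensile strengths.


Area = 20 x 2.4 = 48.0 mm^2
TS (parallel) = 102 / 48.0 = 2.13 N/mm^2
TS (perpendicular) = 208 / 48.0 = 4.33 N/mm^2


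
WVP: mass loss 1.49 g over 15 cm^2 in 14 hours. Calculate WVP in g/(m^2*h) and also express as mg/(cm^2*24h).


WVP = 1.49 / (15 x 14) x 10000 = 70.95 g/(m^2*h)
Mass loss in mg = 1.49 x 1000 = 1490 mg
Per cm^2 per 24h in mg: 1490 x 24 / (15 x 14) = 35760 / 210 = 170.29 mg/(cm^2*24h)


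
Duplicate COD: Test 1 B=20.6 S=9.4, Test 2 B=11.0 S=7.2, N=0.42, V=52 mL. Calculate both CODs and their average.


COD1 = 723.7 mg/L
COD2 = 245.5 mg/L
Average = 484.6 mg/L

COD1 = (20.6 - 9.4) x 0.42 x 8000 / 52 = 723.7 mg/L
COD2 = (11.0 - 7.2) x 0.42 x 8000 / 52 = 245.5 mg/L
Average = (723.7 + 245.5) / 2 = 484.6 mg/L


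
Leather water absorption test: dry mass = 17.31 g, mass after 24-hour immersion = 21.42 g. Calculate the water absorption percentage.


Water absorbed = 21.42 - 17.31 = 4.11 g
WA% = 4.11 / 17.31 x 100 = 23.7%


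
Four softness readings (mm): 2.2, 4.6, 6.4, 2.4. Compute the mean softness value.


3.90 mm

Sum = 2.2 + 4.6 + 6.4 + 2.4
Mean = 15.6 / 4 = 3.90 mm


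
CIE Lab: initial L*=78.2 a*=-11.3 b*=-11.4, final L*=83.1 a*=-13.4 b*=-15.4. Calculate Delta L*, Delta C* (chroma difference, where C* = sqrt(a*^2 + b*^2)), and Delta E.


Delta L* = 83.1 - 78.2 = 4.9
C1* = sqrt((-11.3)^2 + (-11.4)^2) = 16.051
C2* = sqrt((-13.4)^2 + (-15.4)^2) = 20.414
Delta C* = 20.414 - 16.051 = 4.36
Delta E = sqrt((4.9)^2 + (-2.1)^2 + (-4.0)^2) = 6.66


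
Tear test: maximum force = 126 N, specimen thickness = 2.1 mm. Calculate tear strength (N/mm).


Tear strength = force / thickness
Tear = 126 / 2.1 = 60.0 N/mm


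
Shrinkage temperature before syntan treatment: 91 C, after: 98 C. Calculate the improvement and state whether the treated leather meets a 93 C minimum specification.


Improvement = 7 C
Meets 93 C spec: Yes

Improvement = 98 - 91 = 7 C
Spec check: 98 C >= 93 C? Yes


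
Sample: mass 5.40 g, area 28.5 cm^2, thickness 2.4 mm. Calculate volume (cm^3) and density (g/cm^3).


Volume = 6.840 cm^3
Density = 0.789 g/cm^3


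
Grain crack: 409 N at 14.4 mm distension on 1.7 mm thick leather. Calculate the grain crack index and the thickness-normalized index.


Crack index = 28.4 N/mm
Normalized index = 16.7 N/mm per mm


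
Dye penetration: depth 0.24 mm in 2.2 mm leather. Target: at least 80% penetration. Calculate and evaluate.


Penetration = 10.9%
Meets target: No


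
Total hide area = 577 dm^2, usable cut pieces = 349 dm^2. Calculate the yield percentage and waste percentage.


Yield = 349 / 577 x 100 = 60.5%
Waste = 577 - 349 = 228 dm^2
Waste% = 100 - 60.5 = 39.5%


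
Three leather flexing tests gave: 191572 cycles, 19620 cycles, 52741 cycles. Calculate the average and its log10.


Average = (191572 + 19620 + 52741) / 3 = 87978 cycles
log10(87978) = 4.94


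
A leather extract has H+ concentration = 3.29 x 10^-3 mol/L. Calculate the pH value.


pH = -log10[H+]
pH = -log10(3.29 x 10^-3) = 2.48


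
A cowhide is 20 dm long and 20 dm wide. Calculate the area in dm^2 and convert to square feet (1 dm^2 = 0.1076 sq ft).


400 dm^2
43.04 sq ft


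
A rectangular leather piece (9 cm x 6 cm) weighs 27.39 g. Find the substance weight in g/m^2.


5072.2 g/m^2

Area = 9 x 6 = 54 cm^2
SW = 27.39 / 54 x 10000 = 5072.2 g/m^2


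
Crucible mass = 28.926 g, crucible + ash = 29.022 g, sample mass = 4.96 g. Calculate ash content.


Ash mass = 0.096 g
Ash content = 1.94%

Ash mass = 29.022 - 28.926 = 0.096 g
Ash% = 0.096 / 4.96 x 100 = 1.94%


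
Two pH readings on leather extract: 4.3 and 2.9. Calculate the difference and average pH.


Difference = 1.4
Average pH = 3.60

Difference = |4.3 - 2.9| = 1.4
Average = (4.3 + 2.9) / 2 = 3.60


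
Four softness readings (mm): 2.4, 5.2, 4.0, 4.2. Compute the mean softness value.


Sum = 2.4 + 5.2 + 4.0 + 4.2
Mean = 15.8 / 4 = 3.95 mm


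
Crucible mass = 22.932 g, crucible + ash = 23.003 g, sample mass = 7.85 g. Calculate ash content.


Ash mass = 23.003 - 22.932 = 0.071 g
Ash% = 0.071 / 7.85 x 100 = 0.90%


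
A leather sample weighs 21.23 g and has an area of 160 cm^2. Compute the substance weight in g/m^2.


1326.9 g/m^2

Substance weight = mass / area x 10000
SW = 21.23 / 160 x 10000
SW = 1326.9 g/m^2


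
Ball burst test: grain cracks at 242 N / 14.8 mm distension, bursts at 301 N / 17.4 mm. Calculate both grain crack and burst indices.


Crack index = 16.4 N/mm
Burst index = 17.3 N/mm

Crack index = 242 / 14.8 = 16.4 N/mm
Burst index = 301 / 17.4 = 17.3 N/mm


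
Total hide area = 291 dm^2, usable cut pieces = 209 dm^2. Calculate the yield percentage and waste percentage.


Yield = 71.8%
Waste = 28.2%


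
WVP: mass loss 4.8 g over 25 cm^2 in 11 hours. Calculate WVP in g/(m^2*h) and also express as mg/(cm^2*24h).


WVP = 174.55 g/(m^2*h)
Daily rate = 418.91 mg/(cm^2*24h)

WVP = 4.8 / (25 x 11) x 10000 = 174.55 g/(m^2*h)
Mass loss in mg = 4.8 x 1000 = 4800 mg
Per cm^2 per 24h in mg: 4800 x 24 / (25 x 11) = 115200 / 275 = 418.91 mg/(cm^2*24h)


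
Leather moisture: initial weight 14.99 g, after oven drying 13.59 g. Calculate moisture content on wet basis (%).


Moisture = 14.99 - 13.59 = 1.40 g
MC = 1.40 / 14.99 x 100 = 9.3%


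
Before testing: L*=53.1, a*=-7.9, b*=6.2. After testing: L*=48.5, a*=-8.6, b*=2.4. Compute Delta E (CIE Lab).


Delta E = 6.01

dL = 48.5 - 53.1 = -4.6
da = -8.6 - (-7.9) = -0.7
db = 2.4 - 6.2 = -3.8
dE = sqrt((-4.6)^2 + (-0.7)^2 + (-3.8)^2) = 6.01


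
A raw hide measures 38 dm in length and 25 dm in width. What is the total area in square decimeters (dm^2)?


Area = length x width
Area = 38 x 25 = 950 dm^2


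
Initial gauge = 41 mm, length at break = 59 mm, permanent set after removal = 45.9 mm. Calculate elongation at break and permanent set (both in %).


Elongation at break = 43.9%
Permanent set = 12.0%

Elongation at break = (59 - 41) / 41 x 100 = 43.9%
Permanent set = (45.9 - 41) / 41 x 100 = 12.0%


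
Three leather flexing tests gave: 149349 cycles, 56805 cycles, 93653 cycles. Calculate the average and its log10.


Average = (149349 + 56805 + 93653) / 3 = 99936 cycles
log10(99936) = 5.00


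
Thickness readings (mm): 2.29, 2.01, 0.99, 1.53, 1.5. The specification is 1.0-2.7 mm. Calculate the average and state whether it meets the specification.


Average = 1.66 mm
Within specification: Yes

Sum = 8.32
Average = 8.32 / 5 = 1.66 mm
Specification range: 1.0 to 2.7 mm
Within spec: Yes


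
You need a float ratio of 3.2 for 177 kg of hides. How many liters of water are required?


Water = hide weight x target ratio
Water = 177 x 3.2 = 566.4 L


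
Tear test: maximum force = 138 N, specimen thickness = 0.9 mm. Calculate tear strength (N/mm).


153.3 N/mm

Tear strength = force / thickness
Tear = 138 / 0.9 = 153.3 N/mm


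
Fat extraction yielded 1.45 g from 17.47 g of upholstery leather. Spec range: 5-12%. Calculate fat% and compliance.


Fat% = 1.45 / 17.47 x 100 = 8.3%
Spec range: 5-12%
Compliant: Yes


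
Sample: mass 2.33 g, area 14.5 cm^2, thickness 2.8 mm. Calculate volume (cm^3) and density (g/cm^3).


Volume = 4.060 cm^3
Density = 0.574 g/cm^3


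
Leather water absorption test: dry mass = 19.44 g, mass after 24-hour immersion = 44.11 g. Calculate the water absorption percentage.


Water absorbed = 44.11 - 19.44 = 24.67 g
WA% = 24.67 / 19.44 x 100 = 126.9%


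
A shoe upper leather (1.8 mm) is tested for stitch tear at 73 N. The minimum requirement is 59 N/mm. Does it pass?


STS = 40.6 N/mm
Passes: No

STS = 73 / 1.8 = 40.6 N/mm
Minimum required: 59 N/mm
Passes: No


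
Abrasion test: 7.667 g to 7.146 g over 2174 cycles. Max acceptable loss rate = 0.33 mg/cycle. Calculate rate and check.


Rate = 0.240 mg/cycle
Passes: Yes

Loss = 7.667 - 7.146 = 0.521 g
Rate = 0.521 g / 2174 cycles x 1000 = 0.240 mg/cycle
Max = 0.33 mg/cycle
Passes: Yes


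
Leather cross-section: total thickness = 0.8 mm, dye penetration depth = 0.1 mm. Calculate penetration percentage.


Penetration% = 0.1 / 0.8 x 100
Penetration = 12.5%


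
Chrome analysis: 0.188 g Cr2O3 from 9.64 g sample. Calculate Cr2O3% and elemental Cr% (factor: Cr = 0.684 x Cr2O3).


Cr2O3 = 1.95%
Cr = 1.33%


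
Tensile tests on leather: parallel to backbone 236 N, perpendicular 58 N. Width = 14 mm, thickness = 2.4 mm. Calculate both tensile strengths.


Area = 14 x 2.4 = 33.6 mm^2
TS (parallel) = 236 / 33.6 = 7.02 N/mm^2
TS (perpendicular) = 58 / 33.6 = 1.73 N/mm^2


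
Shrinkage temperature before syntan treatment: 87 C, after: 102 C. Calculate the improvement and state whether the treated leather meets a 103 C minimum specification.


Improvement = 15 C
Meets 103 C spec: No

Improvement = 102 - 87 = 15 C
Spec check: 102 C >= 103 C? No


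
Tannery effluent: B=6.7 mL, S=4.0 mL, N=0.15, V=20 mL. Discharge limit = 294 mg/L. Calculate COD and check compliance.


COD = 162.0 mg/L
Compliant: Yes


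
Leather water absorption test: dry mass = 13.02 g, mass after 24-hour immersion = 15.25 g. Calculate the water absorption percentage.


Water absorbed = 15.25 - 13.02 = 2.23 g
WA% = 2.23 / 13.02 x 100 = 17.1%


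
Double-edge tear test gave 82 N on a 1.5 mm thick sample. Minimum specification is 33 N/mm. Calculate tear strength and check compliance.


Tear strength = 54.7 N/mm
Compliant: Yes


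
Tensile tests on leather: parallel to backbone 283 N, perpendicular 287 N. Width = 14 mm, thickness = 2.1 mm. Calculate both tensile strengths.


Parallel = 9.63 N/mm^2
Perpendicular = 9.76 N/mm^2


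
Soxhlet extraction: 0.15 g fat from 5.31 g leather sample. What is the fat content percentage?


2.8%


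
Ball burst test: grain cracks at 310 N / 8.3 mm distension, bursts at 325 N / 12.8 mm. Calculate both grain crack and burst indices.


Crack index = 310 / 8.3 = 37.3 N/mm
Burst index = 325 / 12.8 = 25.4 N/mm


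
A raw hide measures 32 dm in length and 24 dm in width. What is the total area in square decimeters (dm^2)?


768 dm^2

Area = length x width
Area = 32 x 24 = 768 dm^2


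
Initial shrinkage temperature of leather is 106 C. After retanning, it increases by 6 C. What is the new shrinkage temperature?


112 C

New Ts = 106 + 6 = 112 C


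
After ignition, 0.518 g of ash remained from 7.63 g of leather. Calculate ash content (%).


Ash% = 0.518 / 7.63 x 100
Ash% = 6.79%


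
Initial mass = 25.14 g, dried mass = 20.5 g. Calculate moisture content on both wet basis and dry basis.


Wet basis = 18.5%
Dry basis = 22.6%

Moisture lost = 25.14 - 20.5 = 4.64 g
Wet basis MC = 4.64 / 25.14 x 100 = 18.5%
Dry basis MC = 4.64 / 20.5 x 100 = 22.6%


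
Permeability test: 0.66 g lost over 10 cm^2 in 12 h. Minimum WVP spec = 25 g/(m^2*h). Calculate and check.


WVP = 55.00 g/(m^2*h)
Meets specification: Yes


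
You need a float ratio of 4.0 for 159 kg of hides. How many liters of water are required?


636.0 L

Water = hide weight x target ratio
Water = 159 x 4.0 = 636.0 L


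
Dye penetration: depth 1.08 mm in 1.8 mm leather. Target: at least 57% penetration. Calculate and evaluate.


Penetration = 60.0%
Meets target: Yes


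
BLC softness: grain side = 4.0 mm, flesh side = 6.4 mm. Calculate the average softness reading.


Average = (4.0 + 6.4) / 2
Average = 5.20 mm


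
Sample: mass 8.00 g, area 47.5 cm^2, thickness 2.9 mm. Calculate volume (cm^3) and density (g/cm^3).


Volume = 13.775 cm^3
Density = 0.581 g/cm^3

Thickness in cm = 2.9 / 10 = 0.29 cm
Volume = 47.5 x 0.29 = 13.775 cm^3
Density = 8.00 / 13.775 = 0.581 g/cm^3


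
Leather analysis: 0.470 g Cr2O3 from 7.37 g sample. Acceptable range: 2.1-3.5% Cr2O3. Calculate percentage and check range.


Cr2O3% = 0.470 / 7.37 x 100 = 6.38%
Acceptable range: 2.1 to 3.5%
Within range: No


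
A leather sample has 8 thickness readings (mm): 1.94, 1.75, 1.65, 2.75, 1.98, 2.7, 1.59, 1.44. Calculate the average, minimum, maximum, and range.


Sum = 15.80
Average = 15.80 / 8 = 1.98 mm
Minimum = 1.44 mm
Maximum = 2.75 mm
Range = 2.75 - 1.44 = 1.31 mm


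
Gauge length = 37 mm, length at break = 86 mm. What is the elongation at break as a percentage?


132.4%


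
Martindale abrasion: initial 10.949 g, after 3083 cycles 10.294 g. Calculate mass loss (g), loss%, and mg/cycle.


Loss = 10.949 - 10.294 = 0.655 g
Loss% = 0.655 / 10.949 x 100 = 5.98%
Rate = 0.655 / 3083 x 1000 = 0.212 mg/cycle


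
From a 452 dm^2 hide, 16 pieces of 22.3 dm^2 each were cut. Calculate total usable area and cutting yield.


Usable area = 356.8 dm^2
Yield = 78.9%


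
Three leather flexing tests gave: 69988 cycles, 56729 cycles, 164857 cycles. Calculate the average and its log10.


Average = 97191 cycles
log10 = 4.99

Average = (69988 + 56729 + 164857) / 3 = 97191 cycles
log10(97191) = 4.99


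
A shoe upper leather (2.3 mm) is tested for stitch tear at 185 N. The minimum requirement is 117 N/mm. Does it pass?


STS = 80.4 N/mm
Passes: No

STS = 185 / 2.3 = 80.4 N/mm
Minimum required: 117 N/mm
Passes: No


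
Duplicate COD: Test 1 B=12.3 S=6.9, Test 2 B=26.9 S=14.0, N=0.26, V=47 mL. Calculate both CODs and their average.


COD1 = (12.3 - 6.9) x 0.26 x 8000 / 47 = 239.0 mg/L
COD2 = (26.9 - 14.0) x 0.26 x 8000 / 47 = 570.9 mg/L
Average = (239.0 + 570.9) / 2 = 405.0 mg/L


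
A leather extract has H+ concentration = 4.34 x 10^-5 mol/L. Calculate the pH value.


pH = 4.36

pH = -log10[H+]
pH = -log10(4.34 x 10^-5) = 4.36


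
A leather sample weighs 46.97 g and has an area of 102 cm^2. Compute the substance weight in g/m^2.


4604.9 g/m^2


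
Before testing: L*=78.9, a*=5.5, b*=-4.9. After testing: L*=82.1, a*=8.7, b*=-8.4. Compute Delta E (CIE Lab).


dL = 82.1 - 78.9 = 3.2
da = 8.7 - 5.5 = 3.2
db = -8.4 - (-4.9) = -3.5
dE = sqrt((3.2)^2 + (3.2)^2 + (-3.5)^2) = 5.72


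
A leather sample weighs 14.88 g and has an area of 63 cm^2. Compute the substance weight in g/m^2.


2361.9 g/m^2

Substance weight = mass / area x 10000
SW = 14.88 / 63 x 10000
SW = 2361.9 g/m^2


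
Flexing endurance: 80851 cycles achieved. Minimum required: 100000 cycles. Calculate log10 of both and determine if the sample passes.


Achieved: log10 = 4.91
Required: log10 = 5.00
Passes: No

log10(80851) = 4.91
log10(100000) = 5.00
Passes: No


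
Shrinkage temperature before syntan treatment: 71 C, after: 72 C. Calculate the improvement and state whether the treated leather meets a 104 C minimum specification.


Improvement = 72 - 71 = 1 C
Spec check: 72 C >= 104 C? No


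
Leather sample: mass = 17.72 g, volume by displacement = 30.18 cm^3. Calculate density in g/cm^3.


Density = mass / volume
Density = 17.72 / 30.18 = 0.587 g/cm^3


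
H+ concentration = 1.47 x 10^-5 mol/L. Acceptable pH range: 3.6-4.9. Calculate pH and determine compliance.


pH = 4.83
Compliant: Yes

pH = -log10(1.47 x 10^-5) = 4.83
Range: 3.6 to 4.9
Compliant: Yes


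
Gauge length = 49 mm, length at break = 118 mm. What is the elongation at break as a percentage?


Extension = 118 - 49 = 69 mm
Elongation = 69 / 49 x 100 = 140.8%


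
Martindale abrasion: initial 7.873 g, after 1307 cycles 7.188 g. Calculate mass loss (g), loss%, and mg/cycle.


Mass loss = 0.685 g
Loss = 8.70%
Rate = 0.524 mg/cycle

Loss = 7.873 - 7.188 = 0.685 g
Loss% = 0.685 / 7.873 x 100 = 8.70%
Rate = 0.685 / 1307 x 1000 = 0.524 mg/cycle


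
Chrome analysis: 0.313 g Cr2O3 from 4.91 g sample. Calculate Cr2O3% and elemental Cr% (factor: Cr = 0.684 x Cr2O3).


Cr2O3% = 0.313 / 4.91 x 100 = 6.37%
Cr% = 6.37 x 0.684 = 4.36%


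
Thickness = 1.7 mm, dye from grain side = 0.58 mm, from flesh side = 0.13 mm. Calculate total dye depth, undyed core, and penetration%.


Total dyed = 0.58 + 0.13 = 0.71 mm
Undyed core = 1.7 - 0.71 = 0.99 mm
Penetration = 0.71 / 1.7 x 100 = 41.8%


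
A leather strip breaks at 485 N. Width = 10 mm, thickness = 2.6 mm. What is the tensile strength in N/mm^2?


Cross-sectional area = 10 x 2.6 = 26.0 mm^2
Tensile strength = 485 / 26.0 = 18.65 N/mm^2


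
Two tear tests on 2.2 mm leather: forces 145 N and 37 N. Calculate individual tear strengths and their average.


Tear 1 = 145 / 2.2 = 65.9 N/mm
Tear 2 = 37 / 2.2 = 16.8 N/mm
Average = (65.9 + 16.8) / 2 = 41.4 N/mm


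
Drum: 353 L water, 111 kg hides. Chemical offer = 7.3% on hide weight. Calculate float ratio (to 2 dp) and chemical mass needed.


Float ratio = 3.18
Chemical needed = 8.103 kg


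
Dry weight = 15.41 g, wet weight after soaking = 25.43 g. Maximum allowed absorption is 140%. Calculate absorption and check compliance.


Absorption = 65.0%
Compliant: Yes

WA = (25.43 - 15.41) / 15.41 x 100 = 65.0%
Maximum allowed: 140%
Compliant: Yes


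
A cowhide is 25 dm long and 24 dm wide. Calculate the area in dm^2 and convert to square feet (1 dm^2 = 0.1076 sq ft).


600 dm^2
64.56 sq ft


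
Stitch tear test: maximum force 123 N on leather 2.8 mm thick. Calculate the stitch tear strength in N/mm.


43.9 N/mm

Stitch tear strength = force / thickness
STS = 123 / 2.8 = 43.9 N/mm


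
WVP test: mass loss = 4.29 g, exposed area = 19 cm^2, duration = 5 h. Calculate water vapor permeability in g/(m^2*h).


WVP = mass_loss / (area x time) x 10000
WVP = 4.29 / (19 x 5) x 10000
WVP = 4.29 / 95 x 10000 = 451.58 g/(m^2*h)


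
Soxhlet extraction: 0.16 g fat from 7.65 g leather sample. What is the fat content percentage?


2.1%

Fat content = 0.16 / 7.65 x 100
Fat = 2.1%


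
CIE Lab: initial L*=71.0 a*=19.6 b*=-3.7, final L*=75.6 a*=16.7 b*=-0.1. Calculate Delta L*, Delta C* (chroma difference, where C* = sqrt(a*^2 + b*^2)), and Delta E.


Delta L* = 4.6
Delta C* = -3.25
Delta E = 6.52

Delta L* = 75.6 - 71.0 = 4.6
C1* = sqrt((19.6)^2 + (-3.7)^2) = 19.946
C2* = sqrt((16.7)^2 + (-0.1)^2) = 16.700
Delta C* = 16.700 - 19.946 = -3.25
Delta E = sqrt((4.6)^2 + (-2.9)^2 + (3.6)^2) = 6.52


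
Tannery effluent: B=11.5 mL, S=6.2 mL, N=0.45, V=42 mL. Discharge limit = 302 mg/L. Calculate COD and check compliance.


COD = 454.3 mg/L
Compliant: No

COD = (11.5 - 6.2) x 0.45 x 8000 / 42 = 454.3 mg/L
Limit: 302 mg/L
Compliant: No


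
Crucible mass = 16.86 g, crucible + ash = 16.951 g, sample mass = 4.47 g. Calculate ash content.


Ash mass = 0.091 g
Ash content = 2.04%

Ash mass = 16.951 - 16.86 = 0.091 g
Ash% = 0.091 / 4.47 x 100 = 2.04%


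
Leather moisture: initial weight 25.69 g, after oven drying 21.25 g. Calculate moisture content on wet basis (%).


17.3%


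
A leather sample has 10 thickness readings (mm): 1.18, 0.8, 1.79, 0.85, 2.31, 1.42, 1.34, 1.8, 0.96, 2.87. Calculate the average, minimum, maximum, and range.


Sum = 15.32
Average = 15.32 / 10 = 1.53 mm
Minimum = 0.8 mm
Maximum = 2.87 mm
Range = 2.87 - 0.8 = 2.07 mm


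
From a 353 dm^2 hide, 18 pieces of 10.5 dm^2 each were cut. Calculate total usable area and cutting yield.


Total usable = 18 x 10.5 = 189.0 dm^2
Yield = 189.0 / 353 x 100 = 53.5%


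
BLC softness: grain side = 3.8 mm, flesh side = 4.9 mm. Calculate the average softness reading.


4.35 mm

Average = (3.8 + 4.9) / 2
Average = 4.35 mm


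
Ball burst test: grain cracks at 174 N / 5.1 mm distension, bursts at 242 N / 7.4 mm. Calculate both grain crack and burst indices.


Crack index = 174 / 5.1 = 34.1 N/mm
Burst index = 242 / 7.4 = 32.7 N/mm


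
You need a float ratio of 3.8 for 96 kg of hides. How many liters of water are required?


364.8 L

Water = hide weight x target ratio
Water = 96 x 3.8 = 364.8 L


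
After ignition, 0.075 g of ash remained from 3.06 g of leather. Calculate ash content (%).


Ash% = 0.075 / 3.06 x 100
Ash% = 2.45%


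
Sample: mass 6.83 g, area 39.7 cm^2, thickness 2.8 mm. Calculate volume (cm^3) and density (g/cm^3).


Volume = 11.116 cm^3
Density = 0.614 g/cm^3

Thickness in cm = 2.8 / 10 = 0.28 cm
Volume = 39.7 x 0.28 = 11.116 cm^3
Density = 6.83 / 11.116 = 0.614 g/cm^3


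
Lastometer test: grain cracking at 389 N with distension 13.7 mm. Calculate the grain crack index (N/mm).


28.4 N/mm

Grain crack index = force / distension
Index = 389 / 13.7 = 28.4 N/mm


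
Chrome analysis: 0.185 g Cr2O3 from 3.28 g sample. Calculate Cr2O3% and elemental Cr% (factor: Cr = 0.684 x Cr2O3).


Cr2O3% = 0.185 / 3.28 x 100 = 5.64%
Cr% = 5.64 x 0.684 = 3.86%


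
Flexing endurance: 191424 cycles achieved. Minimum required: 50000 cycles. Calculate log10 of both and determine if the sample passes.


Achieved: log10 = 5.28
Required: log10 = 4.70
Passes: Yes

log10(191424) = 5.28
log10(50000) = 4.70
Passes: Yes


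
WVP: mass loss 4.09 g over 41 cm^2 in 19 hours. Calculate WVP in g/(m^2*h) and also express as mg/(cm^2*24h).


WVP = 4.09 / (41 x 19) x 10000 = 52.50 g/(m^2*h)
Mass loss in mg = 4.09 x 1000 = 4090 mg
Per cm^2 per 24h in mg: 4090 x 24 / (41 x 19) = 98160 / 779 = 126.01 mg/(cm^2*24h)


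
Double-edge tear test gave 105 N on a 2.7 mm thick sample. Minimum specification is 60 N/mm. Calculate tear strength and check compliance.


Tear strength = 105 / 2.7 = 38.9 N/mm
Required minimum = 60 N/mm
Compliant: No


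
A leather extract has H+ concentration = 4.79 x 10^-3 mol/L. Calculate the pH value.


pH = 2.32

pH = -log10[H+]
pH = -log10(4.79 x 10^-3) = 2.32


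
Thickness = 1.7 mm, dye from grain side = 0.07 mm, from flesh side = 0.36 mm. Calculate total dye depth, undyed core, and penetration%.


Total dyed = 0.07 + 0.36 = 0.43 mm
Undyed core = 1.7 - 0.43 = 1.27 mm
Penetration = 0.43 / 1.7 x 100 = 25.3%


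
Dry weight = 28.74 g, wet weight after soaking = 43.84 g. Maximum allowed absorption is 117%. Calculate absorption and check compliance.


Absorption = 52.5%
Compliant: Yes

WA = (43.84 - 28.74) / 28.74 x 100 = 52.5%
Maximum allowed: 117%
Compliant: Yes


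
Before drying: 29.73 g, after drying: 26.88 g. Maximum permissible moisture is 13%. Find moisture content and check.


MC = (29.73 - 26.88) / 29.73 x 100 = 9.6%
Maximum: 13%
Acceptable: Yes


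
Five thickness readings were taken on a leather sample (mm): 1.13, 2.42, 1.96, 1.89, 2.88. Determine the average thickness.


Sum = 1.13 + 2.42 + 1.96 + 1.89 + 2.88 = 10.28
Average = 10.28 / 5 = 2.06 mm


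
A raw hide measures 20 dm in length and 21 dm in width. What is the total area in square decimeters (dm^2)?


420 dm^2


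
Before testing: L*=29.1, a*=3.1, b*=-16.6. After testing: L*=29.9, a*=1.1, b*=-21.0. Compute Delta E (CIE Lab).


dL = 29.9 - 29.1 = 0.8
da = 1.1 - 3.1 = -2.0
db = -21.0 - (-16.6) = -4.4
dE = sqrt((0.8)^2 + (-2.0)^2 + (-4.4)^2) = 4.90


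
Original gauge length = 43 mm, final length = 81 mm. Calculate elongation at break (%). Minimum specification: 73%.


Elongation = 88.4%
Meets spec: Yes

Extension = 81 - 43 = 38 mm
Elongation = 38 / 43 x 100 = 88.4%
Minimum required: 73%
Meets specification: Yes


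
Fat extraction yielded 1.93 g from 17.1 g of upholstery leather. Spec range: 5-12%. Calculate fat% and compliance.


Fat% = 1.93 / 17.1 x 100 = 11.3%
Spec range: 5-12%
Compliant: Yes


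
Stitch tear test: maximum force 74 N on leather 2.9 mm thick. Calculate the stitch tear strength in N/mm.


Stitch tear strength = force / thickness
STS = 74 / 2.9 = 25.5 N/mm


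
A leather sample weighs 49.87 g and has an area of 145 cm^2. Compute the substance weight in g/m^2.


3439.3 g/m^2

Substance weight = mass / area x 10000
SW = 49.87 / 145 x 10000
SW = 3439.3 g/m^2


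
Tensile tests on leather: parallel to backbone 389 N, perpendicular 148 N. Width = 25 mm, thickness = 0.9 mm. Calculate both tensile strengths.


Parallel = 17.29 N/mm^2
Perpendicular = 6.58 N/mm^2

Area = 25 x 0.9 = 22.5 mm^2
TS (parallel) = 389 / 22.5 = 17.29 N/mm^2
TS (perpendicular) = 148 / 22.5 = 6.58 N/mm^2


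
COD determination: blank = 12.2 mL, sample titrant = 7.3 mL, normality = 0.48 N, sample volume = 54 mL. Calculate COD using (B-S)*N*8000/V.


COD = (12.2 - 7.3) x 0.48 x 8000 / 54
COD = 4.9 x 0.48 x 8000 / 54
COD = 348.4 mg/L


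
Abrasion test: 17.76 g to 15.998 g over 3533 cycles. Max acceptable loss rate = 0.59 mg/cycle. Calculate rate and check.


Rate = 0.499 mg/cycle
Passes: Yes

Loss = 17.76 - 15.998 = 1.762 g
Rate = 1.762 g / 3533 cycles x 1000 = 0.499 mg/cycle
Max = 0.59 mg/cycle
Passes: Yes


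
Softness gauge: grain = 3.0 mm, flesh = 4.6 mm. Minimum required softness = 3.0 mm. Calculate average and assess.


Average = (3.0 + 4.6) / 2 = 3.80 mm
Minimum = 3.0 mm
Meets requirement: Yes


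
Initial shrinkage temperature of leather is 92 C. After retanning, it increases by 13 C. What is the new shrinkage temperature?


New Ts = 92 + 13 = 105 C


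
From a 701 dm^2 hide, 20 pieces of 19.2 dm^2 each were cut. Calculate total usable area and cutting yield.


Total usable = 20 x 19.2 = 384.0 dm^2
Yield = 384.0 / 701 x 100 = 54.8%


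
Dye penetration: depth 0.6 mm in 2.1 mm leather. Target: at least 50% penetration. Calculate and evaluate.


Penetration = 28.6%
Meets target: No


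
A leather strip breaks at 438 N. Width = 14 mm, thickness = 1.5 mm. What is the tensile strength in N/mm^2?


20.86 N/mm^2

Cross-sectional area = 14 x 1.5 = 21.0 mm^2
Tensile strength = 438 / 21.0 = 20.86 N/mm^2


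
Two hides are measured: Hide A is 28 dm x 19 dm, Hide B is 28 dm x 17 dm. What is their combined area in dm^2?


Hide A area = 28 x 19 = 532 dm^2
Hide B area = 28 x 17 = 476 dm^2
Total = 532 + 476 = 1008 dm^2


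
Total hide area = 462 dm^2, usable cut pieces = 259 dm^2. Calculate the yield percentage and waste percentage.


Yield = 259 / 462 x 100 = 56.1%
Waste = 462 - 259 = 203 dm^2
Waste% = 100 - 56.1 = 43.9%


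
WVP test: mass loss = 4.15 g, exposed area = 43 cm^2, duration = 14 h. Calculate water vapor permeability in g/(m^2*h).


68.94 g/(m^2*h)


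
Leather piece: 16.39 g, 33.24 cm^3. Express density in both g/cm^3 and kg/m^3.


0.493 g/cm^3
493 kg/m^3

Density = 16.39 / 33.24 = 0.493 g/cm^3
Convert: 0.493 x 1000 = 493 kg/m^3


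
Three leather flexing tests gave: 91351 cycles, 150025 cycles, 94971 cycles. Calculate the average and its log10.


Average = 112116 cycles
log10 = 5.05

Average = (91351 + 150025 + 94971) / 3 = 112116 cycles
log10(112116) = 5.05


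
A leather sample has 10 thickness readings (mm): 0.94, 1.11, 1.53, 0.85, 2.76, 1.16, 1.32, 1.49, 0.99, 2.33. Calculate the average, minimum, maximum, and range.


Sum = 14.48
Average = 14.48 / 10 = 1.45 mm
Minimum = 0.85 mm
Maximum = 2.76 mm
Range = 2.76 - 0.85 = 1.91 mm


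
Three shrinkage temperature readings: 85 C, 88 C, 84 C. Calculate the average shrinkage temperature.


85.7 C

Average = (85 + 88 + 84) / 3
Average = 257 / 3 = 85.7 C


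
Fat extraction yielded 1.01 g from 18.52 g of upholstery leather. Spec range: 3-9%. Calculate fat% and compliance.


Fat% = 1.01 / 18.52 x 100 = 5.5%
Spec range: 3-9%
Compliant: Yes


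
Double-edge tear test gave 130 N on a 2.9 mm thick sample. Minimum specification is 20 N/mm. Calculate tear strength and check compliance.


Tear strength = 130 / 2.9 = 44.8 N/mm
Required minimum = 20 N/mm
Compliant: Yes


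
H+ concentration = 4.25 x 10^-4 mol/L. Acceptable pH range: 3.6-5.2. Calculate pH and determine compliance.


pH = -log10(4.25 x 10^-4) = 3.37
Range: 3.6 to 5.2
Compliant: No
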